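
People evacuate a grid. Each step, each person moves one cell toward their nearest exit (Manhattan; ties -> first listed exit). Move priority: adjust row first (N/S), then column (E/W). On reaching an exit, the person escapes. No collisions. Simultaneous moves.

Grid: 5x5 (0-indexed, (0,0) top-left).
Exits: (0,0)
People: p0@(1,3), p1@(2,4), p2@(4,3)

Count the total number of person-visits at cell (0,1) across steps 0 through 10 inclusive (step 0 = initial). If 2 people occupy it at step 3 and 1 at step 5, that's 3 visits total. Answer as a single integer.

Answer: 3

Derivation:
Step 0: p0@(1,3) p1@(2,4) p2@(4,3) -> at (0,1): 0 [-], cum=0
Step 1: p0@(0,3) p1@(1,4) p2@(3,3) -> at (0,1): 0 [-], cum=0
Step 2: p0@(0,2) p1@(0,4) p2@(2,3) -> at (0,1): 0 [-], cum=0
Step 3: p0@(0,1) p1@(0,3) p2@(1,3) -> at (0,1): 1 [p0], cum=1
Step 4: p0@ESC p1@(0,2) p2@(0,3) -> at (0,1): 0 [-], cum=1
Step 5: p0@ESC p1@(0,1) p2@(0,2) -> at (0,1): 1 [p1], cum=2
Step 6: p0@ESC p1@ESC p2@(0,1) -> at (0,1): 1 [p2], cum=3
Step 7: p0@ESC p1@ESC p2@ESC -> at (0,1): 0 [-], cum=3
Total visits = 3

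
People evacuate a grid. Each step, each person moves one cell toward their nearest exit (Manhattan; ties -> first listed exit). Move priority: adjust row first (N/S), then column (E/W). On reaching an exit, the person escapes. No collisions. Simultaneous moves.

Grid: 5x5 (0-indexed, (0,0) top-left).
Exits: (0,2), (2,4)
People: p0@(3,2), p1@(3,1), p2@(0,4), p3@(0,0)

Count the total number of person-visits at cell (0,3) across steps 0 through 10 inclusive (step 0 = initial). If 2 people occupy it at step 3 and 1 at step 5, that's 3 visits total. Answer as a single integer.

Answer: 1

Derivation:
Step 0: p0@(3,2) p1@(3,1) p2@(0,4) p3@(0,0) -> at (0,3): 0 [-], cum=0
Step 1: p0@(2,2) p1@(2,1) p2@(0,3) p3@(0,1) -> at (0,3): 1 [p2], cum=1
Step 2: p0@(1,2) p1@(1,1) p2@ESC p3@ESC -> at (0,3): 0 [-], cum=1
Step 3: p0@ESC p1@(0,1) p2@ESC p3@ESC -> at (0,3): 0 [-], cum=1
Step 4: p0@ESC p1@ESC p2@ESC p3@ESC -> at (0,3): 0 [-], cum=1
Total visits = 1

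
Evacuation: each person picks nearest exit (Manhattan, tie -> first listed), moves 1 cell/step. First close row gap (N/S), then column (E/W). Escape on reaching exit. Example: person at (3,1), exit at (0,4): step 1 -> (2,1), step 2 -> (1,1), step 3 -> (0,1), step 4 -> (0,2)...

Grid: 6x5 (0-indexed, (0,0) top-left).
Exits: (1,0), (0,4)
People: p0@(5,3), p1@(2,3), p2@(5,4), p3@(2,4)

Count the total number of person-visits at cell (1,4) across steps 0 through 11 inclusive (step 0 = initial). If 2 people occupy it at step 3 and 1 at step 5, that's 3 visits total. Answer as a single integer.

Step 0: p0@(5,3) p1@(2,3) p2@(5,4) p3@(2,4) -> at (1,4): 0 [-], cum=0
Step 1: p0@(4,3) p1@(1,3) p2@(4,4) p3@(1,4) -> at (1,4): 1 [p3], cum=1
Step 2: p0@(3,3) p1@(0,3) p2@(3,4) p3@ESC -> at (1,4): 0 [-], cum=1
Step 3: p0@(2,3) p1@ESC p2@(2,4) p3@ESC -> at (1,4): 0 [-], cum=1
Step 4: p0@(1,3) p1@ESC p2@(1,4) p3@ESC -> at (1,4): 1 [p2], cum=2
Step 5: p0@(0,3) p1@ESC p2@ESC p3@ESC -> at (1,4): 0 [-], cum=2
Step 6: p0@ESC p1@ESC p2@ESC p3@ESC -> at (1,4): 0 [-], cum=2
Total visits = 2

Answer: 2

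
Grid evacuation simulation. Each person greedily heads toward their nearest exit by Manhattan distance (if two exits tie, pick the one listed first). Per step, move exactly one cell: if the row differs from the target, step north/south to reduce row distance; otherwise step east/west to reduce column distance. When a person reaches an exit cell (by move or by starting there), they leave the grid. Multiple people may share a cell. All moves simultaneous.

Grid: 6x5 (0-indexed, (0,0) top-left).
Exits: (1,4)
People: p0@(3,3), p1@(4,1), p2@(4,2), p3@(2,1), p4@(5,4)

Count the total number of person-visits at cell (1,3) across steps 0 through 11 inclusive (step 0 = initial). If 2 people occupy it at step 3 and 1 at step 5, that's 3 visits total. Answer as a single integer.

Step 0: p0@(3,3) p1@(4,1) p2@(4,2) p3@(2,1) p4@(5,4) -> at (1,3): 0 [-], cum=0
Step 1: p0@(2,3) p1@(3,1) p2@(3,2) p3@(1,1) p4@(4,4) -> at (1,3): 0 [-], cum=0
Step 2: p0@(1,3) p1@(2,1) p2@(2,2) p3@(1,2) p4@(3,4) -> at (1,3): 1 [p0], cum=1
Step 3: p0@ESC p1@(1,1) p2@(1,2) p3@(1,3) p4@(2,4) -> at (1,3): 1 [p3], cum=2
Step 4: p0@ESC p1@(1,2) p2@(1,3) p3@ESC p4@ESC -> at (1,3): 1 [p2], cum=3
Step 5: p0@ESC p1@(1,3) p2@ESC p3@ESC p4@ESC -> at (1,3): 1 [p1], cum=4
Step 6: p0@ESC p1@ESC p2@ESC p3@ESC p4@ESC -> at (1,3): 0 [-], cum=4
Total visits = 4

Answer: 4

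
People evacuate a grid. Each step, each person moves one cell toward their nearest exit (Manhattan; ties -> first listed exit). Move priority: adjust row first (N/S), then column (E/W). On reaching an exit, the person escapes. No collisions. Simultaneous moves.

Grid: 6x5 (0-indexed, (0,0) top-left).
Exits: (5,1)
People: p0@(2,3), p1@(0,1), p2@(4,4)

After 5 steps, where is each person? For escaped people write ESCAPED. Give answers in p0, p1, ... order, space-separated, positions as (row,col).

Step 1: p0:(2,3)->(3,3) | p1:(0,1)->(1,1) | p2:(4,4)->(5,4)
Step 2: p0:(3,3)->(4,3) | p1:(1,1)->(2,1) | p2:(5,4)->(5,3)
Step 3: p0:(4,3)->(5,3) | p1:(2,1)->(3,1) | p2:(5,3)->(5,2)
Step 4: p0:(5,3)->(5,2) | p1:(3,1)->(4,1) | p2:(5,2)->(5,1)->EXIT
Step 5: p0:(5,2)->(5,1)->EXIT | p1:(4,1)->(5,1)->EXIT | p2:escaped

ESCAPED ESCAPED ESCAPED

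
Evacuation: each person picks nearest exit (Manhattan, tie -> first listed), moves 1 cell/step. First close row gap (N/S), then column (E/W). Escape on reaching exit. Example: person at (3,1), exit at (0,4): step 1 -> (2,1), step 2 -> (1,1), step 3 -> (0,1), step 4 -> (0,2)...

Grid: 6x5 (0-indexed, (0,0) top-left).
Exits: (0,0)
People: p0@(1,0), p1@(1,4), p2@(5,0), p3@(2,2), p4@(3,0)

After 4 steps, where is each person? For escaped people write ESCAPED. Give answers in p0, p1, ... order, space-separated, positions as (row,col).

Step 1: p0:(1,0)->(0,0)->EXIT | p1:(1,4)->(0,4) | p2:(5,0)->(4,0) | p3:(2,2)->(1,2) | p4:(3,0)->(2,0)
Step 2: p0:escaped | p1:(0,4)->(0,3) | p2:(4,0)->(3,0) | p3:(1,2)->(0,2) | p4:(2,0)->(1,0)
Step 3: p0:escaped | p1:(0,3)->(0,2) | p2:(3,0)->(2,0) | p3:(0,2)->(0,1) | p4:(1,0)->(0,0)->EXIT
Step 4: p0:escaped | p1:(0,2)->(0,1) | p2:(2,0)->(1,0) | p3:(0,1)->(0,0)->EXIT | p4:escaped

ESCAPED (0,1) (1,0) ESCAPED ESCAPED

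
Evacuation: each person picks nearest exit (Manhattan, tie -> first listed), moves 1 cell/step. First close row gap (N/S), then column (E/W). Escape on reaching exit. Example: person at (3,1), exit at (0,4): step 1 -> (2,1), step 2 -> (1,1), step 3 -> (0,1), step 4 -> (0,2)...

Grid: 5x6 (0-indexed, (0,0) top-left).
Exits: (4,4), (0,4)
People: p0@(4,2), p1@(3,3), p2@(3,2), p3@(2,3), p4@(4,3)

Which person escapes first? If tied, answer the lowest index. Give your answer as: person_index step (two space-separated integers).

Answer: 4 1

Derivation:
Step 1: p0:(4,2)->(4,3) | p1:(3,3)->(4,3) | p2:(3,2)->(4,2) | p3:(2,3)->(3,3) | p4:(4,3)->(4,4)->EXIT
Step 2: p0:(4,3)->(4,4)->EXIT | p1:(4,3)->(4,4)->EXIT | p2:(4,2)->(4,3) | p3:(3,3)->(4,3) | p4:escaped
Step 3: p0:escaped | p1:escaped | p2:(4,3)->(4,4)->EXIT | p3:(4,3)->(4,4)->EXIT | p4:escaped
Exit steps: [2, 2, 3, 3, 1]
First to escape: p4 at step 1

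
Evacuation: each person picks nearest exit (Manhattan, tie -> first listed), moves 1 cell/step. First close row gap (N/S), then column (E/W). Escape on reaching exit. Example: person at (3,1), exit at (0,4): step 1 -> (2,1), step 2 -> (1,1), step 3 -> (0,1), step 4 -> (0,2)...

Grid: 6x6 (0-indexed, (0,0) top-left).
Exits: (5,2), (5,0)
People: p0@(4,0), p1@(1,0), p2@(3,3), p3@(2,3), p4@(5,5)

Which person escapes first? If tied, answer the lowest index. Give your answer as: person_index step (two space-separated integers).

Step 1: p0:(4,0)->(5,0)->EXIT | p1:(1,0)->(2,0) | p2:(3,3)->(4,3) | p3:(2,3)->(3,3) | p4:(5,5)->(5,4)
Step 2: p0:escaped | p1:(2,0)->(3,0) | p2:(4,3)->(5,3) | p3:(3,3)->(4,3) | p4:(5,4)->(5,3)
Step 3: p0:escaped | p1:(3,0)->(4,0) | p2:(5,3)->(5,2)->EXIT | p3:(4,3)->(5,3) | p4:(5,3)->(5,2)->EXIT
Step 4: p0:escaped | p1:(4,0)->(5,0)->EXIT | p2:escaped | p3:(5,3)->(5,2)->EXIT | p4:escaped
Exit steps: [1, 4, 3, 4, 3]
First to escape: p0 at step 1

Answer: 0 1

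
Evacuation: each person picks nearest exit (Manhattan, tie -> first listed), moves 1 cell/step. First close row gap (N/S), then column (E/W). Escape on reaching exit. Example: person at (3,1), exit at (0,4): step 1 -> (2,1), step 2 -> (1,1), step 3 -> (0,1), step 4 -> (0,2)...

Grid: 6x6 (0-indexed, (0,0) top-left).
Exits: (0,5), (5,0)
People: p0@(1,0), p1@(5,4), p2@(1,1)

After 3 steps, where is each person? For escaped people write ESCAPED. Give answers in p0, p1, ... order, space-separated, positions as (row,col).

Step 1: p0:(1,0)->(2,0) | p1:(5,4)->(5,3) | p2:(1,1)->(0,1)
Step 2: p0:(2,0)->(3,0) | p1:(5,3)->(5,2) | p2:(0,1)->(0,2)
Step 3: p0:(3,0)->(4,0) | p1:(5,2)->(5,1) | p2:(0,2)->(0,3)

(4,0) (5,1) (0,3)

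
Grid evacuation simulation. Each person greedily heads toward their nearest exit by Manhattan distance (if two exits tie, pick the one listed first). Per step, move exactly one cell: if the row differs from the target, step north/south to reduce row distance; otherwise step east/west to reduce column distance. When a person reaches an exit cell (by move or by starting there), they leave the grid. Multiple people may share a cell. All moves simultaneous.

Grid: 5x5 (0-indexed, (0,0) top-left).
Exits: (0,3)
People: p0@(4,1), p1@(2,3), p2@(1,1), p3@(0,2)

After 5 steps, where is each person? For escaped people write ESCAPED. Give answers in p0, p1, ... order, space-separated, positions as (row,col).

Step 1: p0:(4,1)->(3,1) | p1:(2,3)->(1,3) | p2:(1,1)->(0,1) | p3:(0,2)->(0,3)->EXIT
Step 2: p0:(3,1)->(2,1) | p1:(1,3)->(0,3)->EXIT | p2:(0,1)->(0,2) | p3:escaped
Step 3: p0:(2,1)->(1,1) | p1:escaped | p2:(0,2)->(0,3)->EXIT | p3:escaped
Step 4: p0:(1,1)->(0,1) | p1:escaped | p2:escaped | p3:escaped
Step 5: p0:(0,1)->(0,2) | p1:escaped | p2:escaped | p3:escaped

(0,2) ESCAPED ESCAPED ESCAPED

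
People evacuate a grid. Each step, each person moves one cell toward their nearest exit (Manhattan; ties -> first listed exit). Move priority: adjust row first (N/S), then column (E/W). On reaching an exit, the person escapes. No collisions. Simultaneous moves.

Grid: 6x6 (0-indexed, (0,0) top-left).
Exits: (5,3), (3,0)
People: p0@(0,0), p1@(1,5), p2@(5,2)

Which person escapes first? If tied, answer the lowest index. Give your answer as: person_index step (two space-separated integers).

Step 1: p0:(0,0)->(1,0) | p1:(1,5)->(2,5) | p2:(5,2)->(5,3)->EXIT
Step 2: p0:(1,0)->(2,0) | p1:(2,5)->(3,5) | p2:escaped
Step 3: p0:(2,0)->(3,0)->EXIT | p1:(3,5)->(4,5) | p2:escaped
Step 4: p0:escaped | p1:(4,5)->(5,5) | p2:escaped
Step 5: p0:escaped | p1:(5,5)->(5,4) | p2:escaped
Step 6: p0:escaped | p1:(5,4)->(5,3)->EXIT | p2:escaped
Exit steps: [3, 6, 1]
First to escape: p2 at step 1

Answer: 2 1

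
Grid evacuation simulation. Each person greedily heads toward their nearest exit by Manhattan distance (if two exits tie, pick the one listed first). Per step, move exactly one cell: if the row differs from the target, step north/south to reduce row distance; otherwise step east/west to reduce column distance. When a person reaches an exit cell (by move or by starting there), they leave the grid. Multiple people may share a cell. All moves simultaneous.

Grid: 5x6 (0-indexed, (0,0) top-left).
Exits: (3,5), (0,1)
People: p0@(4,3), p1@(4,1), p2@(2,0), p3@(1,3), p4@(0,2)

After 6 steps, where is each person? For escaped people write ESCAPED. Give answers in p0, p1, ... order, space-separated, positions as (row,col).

Step 1: p0:(4,3)->(3,3) | p1:(4,1)->(3,1) | p2:(2,0)->(1,0) | p3:(1,3)->(0,3) | p4:(0,2)->(0,1)->EXIT
Step 2: p0:(3,3)->(3,4) | p1:(3,1)->(2,1) | p2:(1,0)->(0,0) | p3:(0,3)->(0,2) | p4:escaped
Step 3: p0:(3,4)->(3,5)->EXIT | p1:(2,1)->(1,1) | p2:(0,0)->(0,1)->EXIT | p3:(0,2)->(0,1)->EXIT | p4:escaped
Step 4: p0:escaped | p1:(1,1)->(0,1)->EXIT | p2:escaped | p3:escaped | p4:escaped

ESCAPED ESCAPED ESCAPED ESCAPED ESCAPED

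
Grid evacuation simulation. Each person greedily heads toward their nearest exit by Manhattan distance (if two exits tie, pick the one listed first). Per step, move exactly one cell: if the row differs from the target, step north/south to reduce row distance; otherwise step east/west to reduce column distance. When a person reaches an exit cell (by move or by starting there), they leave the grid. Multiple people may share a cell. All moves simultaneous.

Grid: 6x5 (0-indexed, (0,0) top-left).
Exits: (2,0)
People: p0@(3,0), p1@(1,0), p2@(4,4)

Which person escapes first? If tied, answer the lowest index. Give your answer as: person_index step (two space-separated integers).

Step 1: p0:(3,0)->(2,0)->EXIT | p1:(1,0)->(2,0)->EXIT | p2:(4,4)->(3,4)
Step 2: p0:escaped | p1:escaped | p2:(3,4)->(2,4)
Step 3: p0:escaped | p1:escaped | p2:(2,4)->(2,3)
Step 4: p0:escaped | p1:escaped | p2:(2,3)->(2,2)
Step 5: p0:escaped | p1:escaped | p2:(2,2)->(2,1)
Step 6: p0:escaped | p1:escaped | p2:(2,1)->(2,0)->EXIT
Exit steps: [1, 1, 6]
First to escape: p0 at step 1

Answer: 0 1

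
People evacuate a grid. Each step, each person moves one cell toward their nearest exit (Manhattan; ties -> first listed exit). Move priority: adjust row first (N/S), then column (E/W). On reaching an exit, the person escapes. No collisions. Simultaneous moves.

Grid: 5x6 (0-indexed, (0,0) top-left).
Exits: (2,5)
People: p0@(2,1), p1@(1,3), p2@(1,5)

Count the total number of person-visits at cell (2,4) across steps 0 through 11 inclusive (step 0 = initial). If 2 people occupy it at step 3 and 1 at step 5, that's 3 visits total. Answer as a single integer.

Answer: 2

Derivation:
Step 0: p0@(2,1) p1@(1,3) p2@(1,5) -> at (2,4): 0 [-], cum=0
Step 1: p0@(2,2) p1@(2,3) p2@ESC -> at (2,4): 0 [-], cum=0
Step 2: p0@(2,3) p1@(2,4) p2@ESC -> at (2,4): 1 [p1], cum=1
Step 3: p0@(2,4) p1@ESC p2@ESC -> at (2,4): 1 [p0], cum=2
Step 4: p0@ESC p1@ESC p2@ESC -> at (2,4): 0 [-], cum=2
Total visits = 2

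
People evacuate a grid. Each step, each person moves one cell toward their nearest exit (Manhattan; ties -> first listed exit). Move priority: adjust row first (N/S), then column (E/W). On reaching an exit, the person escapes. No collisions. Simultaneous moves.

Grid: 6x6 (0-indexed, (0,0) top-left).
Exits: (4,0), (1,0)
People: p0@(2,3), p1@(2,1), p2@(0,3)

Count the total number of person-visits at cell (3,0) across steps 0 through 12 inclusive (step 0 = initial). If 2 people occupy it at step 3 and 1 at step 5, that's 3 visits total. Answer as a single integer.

Step 0: p0@(2,3) p1@(2,1) p2@(0,3) -> at (3,0): 0 [-], cum=0
Step 1: p0@(1,3) p1@(1,1) p2@(1,3) -> at (3,0): 0 [-], cum=0
Step 2: p0@(1,2) p1@ESC p2@(1,2) -> at (3,0): 0 [-], cum=0
Step 3: p0@(1,1) p1@ESC p2@(1,1) -> at (3,0): 0 [-], cum=0
Step 4: p0@ESC p1@ESC p2@ESC -> at (3,0): 0 [-], cum=0
Total visits = 0

Answer: 0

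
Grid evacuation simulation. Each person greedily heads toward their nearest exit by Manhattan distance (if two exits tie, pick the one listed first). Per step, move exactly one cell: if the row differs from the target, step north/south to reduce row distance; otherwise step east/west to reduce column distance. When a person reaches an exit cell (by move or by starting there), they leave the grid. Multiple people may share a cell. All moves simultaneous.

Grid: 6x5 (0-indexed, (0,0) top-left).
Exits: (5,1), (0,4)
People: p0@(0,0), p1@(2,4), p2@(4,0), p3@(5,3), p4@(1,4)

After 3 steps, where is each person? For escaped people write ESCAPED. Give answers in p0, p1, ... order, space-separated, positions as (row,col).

Step 1: p0:(0,0)->(0,1) | p1:(2,4)->(1,4) | p2:(4,0)->(5,0) | p3:(5,3)->(5,2) | p4:(1,4)->(0,4)->EXIT
Step 2: p0:(0,1)->(0,2) | p1:(1,4)->(0,4)->EXIT | p2:(5,0)->(5,1)->EXIT | p3:(5,2)->(5,1)->EXIT | p4:escaped
Step 3: p0:(0,2)->(0,3) | p1:escaped | p2:escaped | p3:escaped | p4:escaped

(0,3) ESCAPED ESCAPED ESCAPED ESCAPED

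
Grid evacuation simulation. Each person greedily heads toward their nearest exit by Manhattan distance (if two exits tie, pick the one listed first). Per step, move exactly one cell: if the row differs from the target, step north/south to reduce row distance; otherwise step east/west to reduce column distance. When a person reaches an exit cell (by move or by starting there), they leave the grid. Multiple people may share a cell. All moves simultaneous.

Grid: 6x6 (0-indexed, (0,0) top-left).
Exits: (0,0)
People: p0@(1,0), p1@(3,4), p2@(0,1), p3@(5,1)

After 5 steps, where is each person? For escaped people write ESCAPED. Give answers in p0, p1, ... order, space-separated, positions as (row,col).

Step 1: p0:(1,0)->(0,0)->EXIT | p1:(3,4)->(2,4) | p2:(0,1)->(0,0)->EXIT | p3:(5,1)->(4,1)
Step 2: p0:escaped | p1:(2,4)->(1,4) | p2:escaped | p3:(4,1)->(3,1)
Step 3: p0:escaped | p1:(1,4)->(0,4) | p2:escaped | p3:(3,1)->(2,1)
Step 4: p0:escaped | p1:(0,4)->(0,3) | p2:escaped | p3:(2,1)->(1,1)
Step 5: p0:escaped | p1:(0,3)->(0,2) | p2:escaped | p3:(1,1)->(0,1)

ESCAPED (0,2) ESCAPED (0,1)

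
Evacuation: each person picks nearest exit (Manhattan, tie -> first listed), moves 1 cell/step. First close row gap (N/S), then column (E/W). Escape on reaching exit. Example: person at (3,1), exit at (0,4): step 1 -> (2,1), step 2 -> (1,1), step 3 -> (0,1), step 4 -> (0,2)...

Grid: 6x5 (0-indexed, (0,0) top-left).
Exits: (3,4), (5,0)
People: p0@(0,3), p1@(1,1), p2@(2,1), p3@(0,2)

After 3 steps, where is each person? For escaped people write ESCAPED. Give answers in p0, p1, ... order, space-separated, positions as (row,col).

Step 1: p0:(0,3)->(1,3) | p1:(1,1)->(2,1) | p2:(2,1)->(3,1) | p3:(0,2)->(1,2)
Step 2: p0:(1,3)->(2,3) | p1:(2,1)->(3,1) | p2:(3,1)->(3,2) | p3:(1,2)->(2,2)
Step 3: p0:(2,3)->(3,3) | p1:(3,1)->(3,2) | p2:(3,2)->(3,3) | p3:(2,2)->(3,2)

(3,3) (3,2) (3,3) (3,2)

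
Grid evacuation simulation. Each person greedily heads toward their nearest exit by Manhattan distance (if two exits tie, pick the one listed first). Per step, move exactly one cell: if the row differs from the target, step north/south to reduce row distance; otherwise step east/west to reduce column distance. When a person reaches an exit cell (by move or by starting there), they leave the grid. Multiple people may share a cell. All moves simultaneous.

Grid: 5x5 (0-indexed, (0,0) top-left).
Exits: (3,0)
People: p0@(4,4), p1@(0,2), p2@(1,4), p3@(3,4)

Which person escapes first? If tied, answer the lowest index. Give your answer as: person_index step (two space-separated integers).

Step 1: p0:(4,4)->(3,4) | p1:(0,2)->(1,2) | p2:(1,4)->(2,4) | p3:(3,4)->(3,3)
Step 2: p0:(3,4)->(3,3) | p1:(1,2)->(2,2) | p2:(2,4)->(3,4) | p3:(3,3)->(3,2)
Step 3: p0:(3,3)->(3,2) | p1:(2,2)->(3,2) | p2:(3,4)->(3,3) | p3:(3,2)->(3,1)
Step 4: p0:(3,2)->(3,1) | p1:(3,2)->(3,1) | p2:(3,3)->(3,2) | p3:(3,1)->(3,0)->EXIT
Step 5: p0:(3,1)->(3,0)->EXIT | p1:(3,1)->(3,0)->EXIT | p2:(3,2)->(3,1) | p3:escaped
Step 6: p0:escaped | p1:escaped | p2:(3,1)->(3,0)->EXIT | p3:escaped
Exit steps: [5, 5, 6, 4]
First to escape: p3 at step 4

Answer: 3 4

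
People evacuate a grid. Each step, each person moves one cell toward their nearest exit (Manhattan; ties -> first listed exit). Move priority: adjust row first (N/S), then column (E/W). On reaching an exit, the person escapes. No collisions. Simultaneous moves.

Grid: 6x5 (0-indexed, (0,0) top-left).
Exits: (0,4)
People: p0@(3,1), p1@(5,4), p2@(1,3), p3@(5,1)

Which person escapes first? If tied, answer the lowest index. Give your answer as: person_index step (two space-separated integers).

Answer: 2 2

Derivation:
Step 1: p0:(3,1)->(2,1) | p1:(5,4)->(4,4) | p2:(1,3)->(0,3) | p3:(5,1)->(4,1)
Step 2: p0:(2,1)->(1,1) | p1:(4,4)->(3,4) | p2:(0,3)->(0,4)->EXIT | p3:(4,1)->(3,1)
Step 3: p0:(1,1)->(0,1) | p1:(3,4)->(2,4) | p2:escaped | p3:(3,1)->(2,1)
Step 4: p0:(0,1)->(0,2) | p1:(2,4)->(1,4) | p2:escaped | p3:(2,1)->(1,1)
Step 5: p0:(0,2)->(0,3) | p1:(1,4)->(0,4)->EXIT | p2:escaped | p3:(1,1)->(0,1)
Step 6: p0:(0,3)->(0,4)->EXIT | p1:escaped | p2:escaped | p3:(0,1)->(0,2)
Step 7: p0:escaped | p1:escaped | p2:escaped | p3:(0,2)->(0,3)
Step 8: p0:escaped | p1:escaped | p2:escaped | p3:(0,3)->(0,4)->EXIT
Exit steps: [6, 5, 2, 8]
First to escape: p2 at step 2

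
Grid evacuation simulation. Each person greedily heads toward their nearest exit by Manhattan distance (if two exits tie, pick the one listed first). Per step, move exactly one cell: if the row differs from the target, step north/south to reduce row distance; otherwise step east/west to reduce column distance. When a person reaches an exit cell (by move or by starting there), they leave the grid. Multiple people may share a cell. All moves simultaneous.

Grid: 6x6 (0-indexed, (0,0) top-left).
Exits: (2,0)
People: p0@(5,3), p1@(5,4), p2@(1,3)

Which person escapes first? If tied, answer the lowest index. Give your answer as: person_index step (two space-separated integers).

Answer: 2 4

Derivation:
Step 1: p0:(5,3)->(4,3) | p1:(5,4)->(4,4) | p2:(1,3)->(2,3)
Step 2: p0:(4,3)->(3,3) | p1:(4,4)->(3,4) | p2:(2,3)->(2,2)
Step 3: p0:(3,3)->(2,3) | p1:(3,4)->(2,4) | p2:(2,2)->(2,1)
Step 4: p0:(2,3)->(2,2) | p1:(2,4)->(2,3) | p2:(2,1)->(2,0)->EXIT
Step 5: p0:(2,2)->(2,1) | p1:(2,3)->(2,2) | p2:escaped
Step 6: p0:(2,1)->(2,0)->EXIT | p1:(2,2)->(2,1) | p2:escaped
Step 7: p0:escaped | p1:(2,1)->(2,0)->EXIT | p2:escaped
Exit steps: [6, 7, 4]
First to escape: p2 at step 4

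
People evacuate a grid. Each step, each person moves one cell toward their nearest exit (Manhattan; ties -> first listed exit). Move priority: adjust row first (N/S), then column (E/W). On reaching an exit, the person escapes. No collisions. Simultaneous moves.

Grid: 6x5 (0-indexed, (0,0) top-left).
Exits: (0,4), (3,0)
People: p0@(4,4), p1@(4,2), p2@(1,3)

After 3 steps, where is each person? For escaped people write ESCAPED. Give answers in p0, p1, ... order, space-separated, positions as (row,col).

Step 1: p0:(4,4)->(3,4) | p1:(4,2)->(3,2) | p2:(1,3)->(0,3)
Step 2: p0:(3,4)->(2,4) | p1:(3,2)->(3,1) | p2:(0,3)->(0,4)->EXIT
Step 3: p0:(2,4)->(1,4) | p1:(3,1)->(3,0)->EXIT | p2:escaped

(1,4) ESCAPED ESCAPED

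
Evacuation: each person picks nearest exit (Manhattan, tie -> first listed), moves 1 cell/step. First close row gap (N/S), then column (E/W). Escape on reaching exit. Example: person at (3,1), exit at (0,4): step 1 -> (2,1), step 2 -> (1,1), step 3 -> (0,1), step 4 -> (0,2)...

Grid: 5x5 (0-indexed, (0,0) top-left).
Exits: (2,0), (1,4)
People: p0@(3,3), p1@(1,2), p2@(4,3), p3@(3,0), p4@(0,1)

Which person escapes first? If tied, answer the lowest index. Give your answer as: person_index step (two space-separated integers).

Answer: 3 1

Derivation:
Step 1: p0:(3,3)->(2,3) | p1:(1,2)->(1,3) | p2:(4,3)->(3,3) | p3:(3,0)->(2,0)->EXIT | p4:(0,1)->(1,1)
Step 2: p0:(2,3)->(1,3) | p1:(1,3)->(1,4)->EXIT | p2:(3,3)->(2,3) | p3:escaped | p4:(1,1)->(2,1)
Step 3: p0:(1,3)->(1,4)->EXIT | p1:escaped | p2:(2,3)->(1,3) | p3:escaped | p4:(2,1)->(2,0)->EXIT
Step 4: p0:escaped | p1:escaped | p2:(1,3)->(1,4)->EXIT | p3:escaped | p4:escaped
Exit steps: [3, 2, 4, 1, 3]
First to escape: p3 at step 1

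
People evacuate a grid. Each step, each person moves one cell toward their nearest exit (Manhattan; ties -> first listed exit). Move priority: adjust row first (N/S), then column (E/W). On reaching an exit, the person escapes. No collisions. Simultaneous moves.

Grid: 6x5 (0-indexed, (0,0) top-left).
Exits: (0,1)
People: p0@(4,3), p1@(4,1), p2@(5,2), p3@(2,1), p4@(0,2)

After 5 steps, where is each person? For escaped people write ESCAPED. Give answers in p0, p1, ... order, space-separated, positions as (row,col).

Step 1: p0:(4,3)->(3,3) | p1:(4,1)->(3,1) | p2:(5,2)->(4,2) | p3:(2,1)->(1,1) | p4:(0,2)->(0,1)->EXIT
Step 2: p0:(3,3)->(2,3) | p1:(3,1)->(2,1) | p2:(4,2)->(3,2) | p3:(1,1)->(0,1)->EXIT | p4:escaped
Step 3: p0:(2,3)->(1,3) | p1:(2,1)->(1,1) | p2:(3,2)->(2,2) | p3:escaped | p4:escaped
Step 4: p0:(1,3)->(0,3) | p1:(1,1)->(0,1)->EXIT | p2:(2,2)->(1,2) | p3:escaped | p4:escaped
Step 5: p0:(0,3)->(0,2) | p1:escaped | p2:(1,2)->(0,2) | p3:escaped | p4:escaped

(0,2) ESCAPED (0,2) ESCAPED ESCAPED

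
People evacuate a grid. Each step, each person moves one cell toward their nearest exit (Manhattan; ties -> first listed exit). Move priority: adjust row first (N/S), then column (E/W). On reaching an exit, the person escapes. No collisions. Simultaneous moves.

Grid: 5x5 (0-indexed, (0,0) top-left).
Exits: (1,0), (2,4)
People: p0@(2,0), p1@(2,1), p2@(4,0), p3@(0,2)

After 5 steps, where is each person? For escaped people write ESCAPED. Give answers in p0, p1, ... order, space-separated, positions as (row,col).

Step 1: p0:(2,0)->(1,0)->EXIT | p1:(2,1)->(1,1) | p2:(4,0)->(3,0) | p3:(0,2)->(1,2)
Step 2: p0:escaped | p1:(1,1)->(1,0)->EXIT | p2:(3,0)->(2,0) | p3:(1,2)->(1,1)
Step 3: p0:escaped | p1:escaped | p2:(2,0)->(1,0)->EXIT | p3:(1,1)->(1,0)->EXIT

ESCAPED ESCAPED ESCAPED ESCAPED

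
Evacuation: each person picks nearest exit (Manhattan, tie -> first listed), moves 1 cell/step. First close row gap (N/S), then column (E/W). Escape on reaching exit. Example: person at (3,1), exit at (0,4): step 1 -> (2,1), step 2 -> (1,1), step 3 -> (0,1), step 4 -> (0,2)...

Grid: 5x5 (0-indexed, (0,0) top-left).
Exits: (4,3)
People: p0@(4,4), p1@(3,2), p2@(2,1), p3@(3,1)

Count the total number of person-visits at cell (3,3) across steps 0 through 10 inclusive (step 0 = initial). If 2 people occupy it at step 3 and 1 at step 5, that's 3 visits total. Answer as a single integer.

Step 0: p0@(4,4) p1@(3,2) p2@(2,1) p3@(3,1) -> at (3,3): 0 [-], cum=0
Step 1: p0@ESC p1@(4,2) p2@(3,1) p3@(4,1) -> at (3,3): 0 [-], cum=0
Step 2: p0@ESC p1@ESC p2@(4,1) p3@(4,2) -> at (3,3): 0 [-], cum=0
Step 3: p0@ESC p1@ESC p2@(4,2) p3@ESC -> at (3,3): 0 [-], cum=0
Step 4: p0@ESC p1@ESC p2@ESC p3@ESC -> at (3,3): 0 [-], cum=0
Total visits = 0

Answer: 0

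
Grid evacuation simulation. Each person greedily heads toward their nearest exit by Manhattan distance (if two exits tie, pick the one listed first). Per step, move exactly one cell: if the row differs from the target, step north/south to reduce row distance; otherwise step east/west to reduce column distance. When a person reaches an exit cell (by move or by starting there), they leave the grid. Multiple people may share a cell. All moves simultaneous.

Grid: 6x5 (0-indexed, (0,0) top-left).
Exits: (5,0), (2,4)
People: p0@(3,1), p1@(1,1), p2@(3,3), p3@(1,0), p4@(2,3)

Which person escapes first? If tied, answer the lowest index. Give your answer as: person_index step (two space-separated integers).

Answer: 4 1

Derivation:
Step 1: p0:(3,1)->(4,1) | p1:(1,1)->(2,1) | p2:(3,3)->(2,3) | p3:(1,0)->(2,0) | p4:(2,3)->(2,4)->EXIT
Step 2: p0:(4,1)->(5,1) | p1:(2,1)->(2,2) | p2:(2,3)->(2,4)->EXIT | p3:(2,0)->(3,0) | p4:escaped
Step 3: p0:(5,1)->(5,0)->EXIT | p1:(2,2)->(2,3) | p2:escaped | p3:(3,0)->(4,0) | p4:escaped
Step 4: p0:escaped | p1:(2,3)->(2,4)->EXIT | p2:escaped | p3:(4,0)->(5,0)->EXIT | p4:escaped
Exit steps: [3, 4, 2, 4, 1]
First to escape: p4 at step 1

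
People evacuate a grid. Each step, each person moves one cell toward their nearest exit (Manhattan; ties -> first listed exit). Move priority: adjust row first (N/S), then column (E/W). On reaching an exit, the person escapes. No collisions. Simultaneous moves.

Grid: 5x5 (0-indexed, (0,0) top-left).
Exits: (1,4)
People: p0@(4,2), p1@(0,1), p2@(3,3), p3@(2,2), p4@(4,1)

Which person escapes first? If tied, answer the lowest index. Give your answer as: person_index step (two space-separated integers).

Answer: 2 3

Derivation:
Step 1: p0:(4,2)->(3,2) | p1:(0,1)->(1,1) | p2:(3,3)->(2,3) | p3:(2,2)->(1,2) | p4:(4,1)->(3,1)
Step 2: p0:(3,2)->(2,2) | p1:(1,1)->(1,2) | p2:(2,3)->(1,3) | p3:(1,2)->(1,3) | p4:(3,1)->(2,1)
Step 3: p0:(2,2)->(1,2) | p1:(1,2)->(1,3) | p2:(1,3)->(1,4)->EXIT | p3:(1,3)->(1,4)->EXIT | p4:(2,1)->(1,1)
Step 4: p0:(1,2)->(1,3) | p1:(1,3)->(1,4)->EXIT | p2:escaped | p3:escaped | p4:(1,1)->(1,2)
Step 5: p0:(1,3)->(1,4)->EXIT | p1:escaped | p2:escaped | p3:escaped | p4:(1,2)->(1,3)
Step 6: p0:escaped | p1:escaped | p2:escaped | p3:escaped | p4:(1,3)->(1,4)->EXIT
Exit steps: [5, 4, 3, 3, 6]
First to escape: p2 at step 3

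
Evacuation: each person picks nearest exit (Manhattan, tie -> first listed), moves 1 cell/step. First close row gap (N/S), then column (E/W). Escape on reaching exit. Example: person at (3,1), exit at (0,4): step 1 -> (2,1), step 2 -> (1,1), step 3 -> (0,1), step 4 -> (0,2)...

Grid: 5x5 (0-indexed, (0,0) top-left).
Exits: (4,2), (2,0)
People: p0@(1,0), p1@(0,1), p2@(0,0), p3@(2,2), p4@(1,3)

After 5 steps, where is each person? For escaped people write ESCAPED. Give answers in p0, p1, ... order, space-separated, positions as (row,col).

Step 1: p0:(1,0)->(2,0)->EXIT | p1:(0,1)->(1,1) | p2:(0,0)->(1,0) | p3:(2,2)->(3,2) | p4:(1,3)->(2,3)
Step 2: p0:escaped | p1:(1,1)->(2,1) | p2:(1,0)->(2,0)->EXIT | p3:(3,2)->(4,2)->EXIT | p4:(2,3)->(3,3)
Step 3: p0:escaped | p1:(2,1)->(2,0)->EXIT | p2:escaped | p3:escaped | p4:(3,3)->(4,3)
Step 4: p0:escaped | p1:escaped | p2:escaped | p3:escaped | p4:(4,3)->(4,2)->EXIT

ESCAPED ESCAPED ESCAPED ESCAPED ESCAPED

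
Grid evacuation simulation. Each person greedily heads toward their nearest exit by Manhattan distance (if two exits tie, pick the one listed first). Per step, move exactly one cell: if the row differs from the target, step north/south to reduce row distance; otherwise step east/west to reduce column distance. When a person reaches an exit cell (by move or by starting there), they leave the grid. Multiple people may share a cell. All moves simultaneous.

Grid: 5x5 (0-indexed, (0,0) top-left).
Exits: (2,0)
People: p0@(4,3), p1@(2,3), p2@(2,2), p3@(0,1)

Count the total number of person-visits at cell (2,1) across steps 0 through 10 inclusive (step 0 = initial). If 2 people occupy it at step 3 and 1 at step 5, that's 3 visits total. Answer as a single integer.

Step 0: p0@(4,3) p1@(2,3) p2@(2,2) p3@(0,1) -> at (2,1): 0 [-], cum=0
Step 1: p0@(3,3) p1@(2,2) p2@(2,1) p3@(1,1) -> at (2,1): 1 [p2], cum=1
Step 2: p0@(2,3) p1@(2,1) p2@ESC p3@(2,1) -> at (2,1): 2 [p1,p3], cum=3
Step 3: p0@(2,2) p1@ESC p2@ESC p3@ESC -> at (2,1): 0 [-], cum=3
Step 4: p0@(2,1) p1@ESC p2@ESC p3@ESC -> at (2,1): 1 [p0], cum=4
Step 5: p0@ESC p1@ESC p2@ESC p3@ESC -> at (2,1): 0 [-], cum=4
Total visits = 4

Answer: 4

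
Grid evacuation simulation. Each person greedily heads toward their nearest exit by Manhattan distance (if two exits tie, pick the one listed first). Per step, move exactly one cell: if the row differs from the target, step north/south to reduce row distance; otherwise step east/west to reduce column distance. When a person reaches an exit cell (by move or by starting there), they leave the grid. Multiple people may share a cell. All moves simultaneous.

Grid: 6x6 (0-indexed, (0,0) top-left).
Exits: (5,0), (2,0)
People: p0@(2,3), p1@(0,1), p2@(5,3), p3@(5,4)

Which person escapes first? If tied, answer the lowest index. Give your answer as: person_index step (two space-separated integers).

Step 1: p0:(2,3)->(2,2) | p1:(0,1)->(1,1) | p2:(5,3)->(5,2) | p3:(5,4)->(5,3)
Step 2: p0:(2,2)->(2,1) | p1:(1,1)->(2,1) | p2:(5,2)->(5,1) | p3:(5,3)->(5,2)
Step 3: p0:(2,1)->(2,0)->EXIT | p1:(2,1)->(2,0)->EXIT | p2:(5,1)->(5,0)->EXIT | p3:(5,2)->(5,1)
Step 4: p0:escaped | p1:escaped | p2:escaped | p3:(5,1)->(5,0)->EXIT
Exit steps: [3, 3, 3, 4]
First to escape: p0 at step 3

Answer: 0 3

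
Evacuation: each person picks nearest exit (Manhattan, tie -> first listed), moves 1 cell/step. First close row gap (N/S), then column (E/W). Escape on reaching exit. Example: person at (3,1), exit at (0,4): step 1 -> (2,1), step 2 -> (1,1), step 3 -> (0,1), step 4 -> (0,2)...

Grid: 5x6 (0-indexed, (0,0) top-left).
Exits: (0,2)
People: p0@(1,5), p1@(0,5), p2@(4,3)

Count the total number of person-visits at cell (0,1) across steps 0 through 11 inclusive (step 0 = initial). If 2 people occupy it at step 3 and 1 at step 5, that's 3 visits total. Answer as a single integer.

Answer: 0

Derivation:
Step 0: p0@(1,5) p1@(0,5) p2@(4,3) -> at (0,1): 0 [-], cum=0
Step 1: p0@(0,5) p1@(0,4) p2@(3,3) -> at (0,1): 0 [-], cum=0
Step 2: p0@(0,4) p1@(0,3) p2@(2,3) -> at (0,1): 0 [-], cum=0
Step 3: p0@(0,3) p1@ESC p2@(1,3) -> at (0,1): 0 [-], cum=0
Step 4: p0@ESC p1@ESC p2@(0,3) -> at (0,1): 0 [-], cum=0
Step 5: p0@ESC p1@ESC p2@ESC -> at (0,1): 0 [-], cum=0
Total visits = 0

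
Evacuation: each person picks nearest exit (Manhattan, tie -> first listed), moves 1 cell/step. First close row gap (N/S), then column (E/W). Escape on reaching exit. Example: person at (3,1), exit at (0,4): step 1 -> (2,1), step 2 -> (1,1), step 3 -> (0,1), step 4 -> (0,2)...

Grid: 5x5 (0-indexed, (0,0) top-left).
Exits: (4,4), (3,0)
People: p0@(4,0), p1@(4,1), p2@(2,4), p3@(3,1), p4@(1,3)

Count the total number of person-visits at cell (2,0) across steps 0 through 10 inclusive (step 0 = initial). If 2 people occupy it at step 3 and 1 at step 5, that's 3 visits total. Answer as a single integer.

Answer: 0

Derivation:
Step 0: p0@(4,0) p1@(4,1) p2@(2,4) p3@(3,1) p4@(1,3) -> at (2,0): 0 [-], cum=0
Step 1: p0@ESC p1@(3,1) p2@(3,4) p3@ESC p4@(2,3) -> at (2,0): 0 [-], cum=0
Step 2: p0@ESC p1@ESC p2@ESC p3@ESC p4@(3,3) -> at (2,0): 0 [-], cum=0
Step 3: p0@ESC p1@ESC p2@ESC p3@ESC p4@(4,3) -> at (2,0): 0 [-], cum=0
Step 4: p0@ESC p1@ESC p2@ESC p3@ESC p4@ESC -> at (2,0): 0 [-], cum=0
Total visits = 0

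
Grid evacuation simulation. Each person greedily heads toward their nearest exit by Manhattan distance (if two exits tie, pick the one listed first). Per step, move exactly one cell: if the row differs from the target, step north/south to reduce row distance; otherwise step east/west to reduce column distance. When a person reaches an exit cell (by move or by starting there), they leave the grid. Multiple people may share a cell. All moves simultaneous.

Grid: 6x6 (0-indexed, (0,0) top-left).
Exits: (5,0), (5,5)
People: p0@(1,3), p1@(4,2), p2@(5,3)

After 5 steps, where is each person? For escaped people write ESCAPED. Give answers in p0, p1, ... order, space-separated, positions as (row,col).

Step 1: p0:(1,3)->(2,3) | p1:(4,2)->(5,2) | p2:(5,3)->(5,4)
Step 2: p0:(2,3)->(3,3) | p1:(5,2)->(5,1) | p2:(5,4)->(5,5)->EXIT
Step 3: p0:(3,3)->(4,3) | p1:(5,1)->(5,0)->EXIT | p2:escaped
Step 4: p0:(4,3)->(5,3) | p1:escaped | p2:escaped
Step 5: p0:(5,3)->(5,4) | p1:escaped | p2:escaped

(5,4) ESCAPED ESCAPED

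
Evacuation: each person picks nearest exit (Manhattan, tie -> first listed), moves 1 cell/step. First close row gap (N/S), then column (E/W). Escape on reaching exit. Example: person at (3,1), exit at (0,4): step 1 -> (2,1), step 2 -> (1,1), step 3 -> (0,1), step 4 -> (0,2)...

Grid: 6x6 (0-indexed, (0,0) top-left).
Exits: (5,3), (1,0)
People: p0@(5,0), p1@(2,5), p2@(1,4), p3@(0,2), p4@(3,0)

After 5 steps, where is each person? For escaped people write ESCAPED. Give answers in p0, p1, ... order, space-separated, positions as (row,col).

Step 1: p0:(5,0)->(5,1) | p1:(2,5)->(3,5) | p2:(1,4)->(1,3) | p3:(0,2)->(1,2) | p4:(3,0)->(2,0)
Step 2: p0:(5,1)->(5,2) | p1:(3,5)->(4,5) | p2:(1,3)->(1,2) | p3:(1,2)->(1,1) | p4:(2,0)->(1,0)->EXIT
Step 3: p0:(5,2)->(5,3)->EXIT | p1:(4,5)->(5,5) | p2:(1,2)->(1,1) | p3:(1,1)->(1,0)->EXIT | p4:escaped
Step 4: p0:escaped | p1:(5,5)->(5,4) | p2:(1,1)->(1,0)->EXIT | p3:escaped | p4:escaped
Step 5: p0:escaped | p1:(5,4)->(5,3)->EXIT | p2:escaped | p3:escaped | p4:escaped

ESCAPED ESCAPED ESCAPED ESCAPED ESCAPED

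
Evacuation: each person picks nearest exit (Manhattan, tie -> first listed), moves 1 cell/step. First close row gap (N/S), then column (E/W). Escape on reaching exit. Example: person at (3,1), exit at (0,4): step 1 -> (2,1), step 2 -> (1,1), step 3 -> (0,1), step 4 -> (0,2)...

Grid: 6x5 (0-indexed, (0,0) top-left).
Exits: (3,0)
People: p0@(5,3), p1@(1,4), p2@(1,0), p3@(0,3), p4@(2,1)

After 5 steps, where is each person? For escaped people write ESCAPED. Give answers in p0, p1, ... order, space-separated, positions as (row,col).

Step 1: p0:(5,3)->(4,3) | p1:(1,4)->(2,4) | p2:(1,0)->(2,0) | p3:(0,3)->(1,3) | p4:(2,1)->(3,1)
Step 2: p0:(4,3)->(3,3) | p1:(2,4)->(3,4) | p2:(2,0)->(3,0)->EXIT | p3:(1,3)->(2,3) | p4:(3,1)->(3,0)->EXIT
Step 3: p0:(3,3)->(3,2) | p1:(3,4)->(3,3) | p2:escaped | p3:(2,3)->(3,3) | p4:escaped
Step 4: p0:(3,2)->(3,1) | p1:(3,3)->(3,2) | p2:escaped | p3:(3,3)->(3,2) | p4:escaped
Step 5: p0:(3,1)->(3,0)->EXIT | p1:(3,2)->(3,1) | p2:escaped | p3:(3,2)->(3,1) | p4:escaped

ESCAPED (3,1) ESCAPED (3,1) ESCAPED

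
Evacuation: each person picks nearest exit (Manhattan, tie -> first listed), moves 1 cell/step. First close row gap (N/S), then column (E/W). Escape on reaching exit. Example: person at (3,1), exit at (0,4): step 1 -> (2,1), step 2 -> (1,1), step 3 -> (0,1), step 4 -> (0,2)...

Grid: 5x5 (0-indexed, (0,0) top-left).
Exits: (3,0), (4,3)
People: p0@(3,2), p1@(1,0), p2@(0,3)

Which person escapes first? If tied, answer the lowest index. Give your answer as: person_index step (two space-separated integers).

Answer: 0 2

Derivation:
Step 1: p0:(3,2)->(3,1) | p1:(1,0)->(2,0) | p2:(0,3)->(1,3)
Step 2: p0:(3,1)->(3,0)->EXIT | p1:(2,0)->(3,0)->EXIT | p2:(1,3)->(2,3)
Step 3: p0:escaped | p1:escaped | p2:(2,3)->(3,3)
Step 4: p0:escaped | p1:escaped | p2:(3,3)->(4,3)->EXIT
Exit steps: [2, 2, 4]
First to escape: p0 at step 2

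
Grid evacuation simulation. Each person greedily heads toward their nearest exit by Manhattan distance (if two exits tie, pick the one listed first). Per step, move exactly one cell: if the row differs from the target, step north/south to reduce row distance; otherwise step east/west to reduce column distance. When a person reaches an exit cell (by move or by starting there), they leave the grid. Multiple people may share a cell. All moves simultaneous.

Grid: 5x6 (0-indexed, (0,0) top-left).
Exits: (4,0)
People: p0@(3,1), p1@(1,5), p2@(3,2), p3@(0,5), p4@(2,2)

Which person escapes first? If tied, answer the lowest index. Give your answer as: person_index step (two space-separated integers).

Answer: 0 2

Derivation:
Step 1: p0:(3,1)->(4,1) | p1:(1,5)->(2,5) | p2:(3,2)->(4,2) | p3:(0,5)->(1,5) | p4:(2,2)->(3,2)
Step 2: p0:(4,1)->(4,0)->EXIT | p1:(2,5)->(3,5) | p2:(4,2)->(4,1) | p3:(1,5)->(2,5) | p4:(3,2)->(4,2)
Step 3: p0:escaped | p1:(3,5)->(4,5) | p2:(4,1)->(4,0)->EXIT | p3:(2,5)->(3,5) | p4:(4,2)->(4,1)
Step 4: p0:escaped | p1:(4,5)->(4,4) | p2:escaped | p3:(3,5)->(4,5) | p4:(4,1)->(4,0)->EXIT
Step 5: p0:escaped | p1:(4,4)->(4,3) | p2:escaped | p3:(4,5)->(4,4) | p4:escaped
Step 6: p0:escaped | p1:(4,3)->(4,2) | p2:escaped | p3:(4,4)->(4,3) | p4:escaped
Step 7: p0:escaped | p1:(4,2)->(4,1) | p2:escaped | p3:(4,3)->(4,2) | p4:escaped
Step 8: p0:escaped | p1:(4,1)->(4,0)->EXIT | p2:escaped | p3:(4,2)->(4,1) | p4:escaped
Step 9: p0:escaped | p1:escaped | p2:escaped | p3:(4,1)->(4,0)->EXIT | p4:escaped
Exit steps: [2, 8, 3, 9, 4]
First to escape: p0 at step 2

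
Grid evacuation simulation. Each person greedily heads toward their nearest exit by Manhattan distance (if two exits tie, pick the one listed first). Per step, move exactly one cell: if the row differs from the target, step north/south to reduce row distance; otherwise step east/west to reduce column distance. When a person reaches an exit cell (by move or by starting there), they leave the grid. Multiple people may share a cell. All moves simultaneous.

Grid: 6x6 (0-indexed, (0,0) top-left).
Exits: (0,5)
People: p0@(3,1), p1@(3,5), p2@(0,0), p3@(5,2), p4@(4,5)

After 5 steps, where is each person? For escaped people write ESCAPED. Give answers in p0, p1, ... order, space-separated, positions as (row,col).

Step 1: p0:(3,1)->(2,1) | p1:(3,5)->(2,5) | p2:(0,0)->(0,1) | p3:(5,2)->(4,2) | p4:(4,5)->(3,5)
Step 2: p0:(2,1)->(1,1) | p1:(2,5)->(1,5) | p2:(0,1)->(0,2) | p3:(4,2)->(3,2) | p4:(3,5)->(2,5)
Step 3: p0:(1,1)->(0,1) | p1:(1,5)->(0,5)->EXIT | p2:(0,2)->(0,3) | p3:(3,2)->(2,2) | p4:(2,5)->(1,5)
Step 4: p0:(0,1)->(0,2) | p1:escaped | p2:(0,3)->(0,4) | p3:(2,2)->(1,2) | p4:(1,5)->(0,5)->EXIT
Step 5: p0:(0,2)->(0,3) | p1:escaped | p2:(0,4)->(0,5)->EXIT | p3:(1,2)->(0,2) | p4:escaped

(0,3) ESCAPED ESCAPED (0,2) ESCAPED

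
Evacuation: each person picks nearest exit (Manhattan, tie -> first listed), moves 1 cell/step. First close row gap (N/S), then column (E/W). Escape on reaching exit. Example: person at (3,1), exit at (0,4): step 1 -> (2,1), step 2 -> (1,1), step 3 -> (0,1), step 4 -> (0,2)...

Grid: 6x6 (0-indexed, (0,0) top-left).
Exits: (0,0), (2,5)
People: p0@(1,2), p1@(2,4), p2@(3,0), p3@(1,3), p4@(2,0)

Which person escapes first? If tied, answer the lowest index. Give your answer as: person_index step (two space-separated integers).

Answer: 1 1

Derivation:
Step 1: p0:(1,2)->(0,2) | p1:(2,4)->(2,5)->EXIT | p2:(3,0)->(2,0) | p3:(1,3)->(2,3) | p4:(2,0)->(1,0)
Step 2: p0:(0,2)->(0,1) | p1:escaped | p2:(2,0)->(1,0) | p3:(2,3)->(2,4) | p4:(1,0)->(0,0)->EXIT
Step 3: p0:(0,1)->(0,0)->EXIT | p1:escaped | p2:(1,0)->(0,0)->EXIT | p3:(2,4)->(2,5)->EXIT | p4:escaped
Exit steps: [3, 1, 3, 3, 2]
First to escape: p1 at step 1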